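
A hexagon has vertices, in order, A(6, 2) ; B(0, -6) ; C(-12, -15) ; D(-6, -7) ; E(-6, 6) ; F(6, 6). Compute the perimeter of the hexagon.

|AB| = √((-6)² + (-8)²) = √100 = 10
|BC| = √((-12)² + (-9)²) = √225 = 15
|CD| = √((6)² + (8)²) = √100 = 10
|DE| = √((0)² + (13)²) = √169 = 13
|EF| = √((12)² + (0)²) = √144 = 12
|FA| = √((0)² + (-4)²) = √16 = 4
Perimeter = 10 + 15 + 10 + 13 + 12 + 4 = 64.

64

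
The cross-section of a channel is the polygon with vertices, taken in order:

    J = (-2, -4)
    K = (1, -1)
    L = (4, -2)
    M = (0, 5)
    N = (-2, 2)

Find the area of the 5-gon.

25

Apply the shoelace (surveyor's) formula: 2A = Σ (x_i·y_{i+1} − x_{i+1}·y_i), indices taken mod 5.
Cross-terms: 6, 2, 20, 10, 12  ⇒  Σ = 50
Area = |Σ|/2 = 25.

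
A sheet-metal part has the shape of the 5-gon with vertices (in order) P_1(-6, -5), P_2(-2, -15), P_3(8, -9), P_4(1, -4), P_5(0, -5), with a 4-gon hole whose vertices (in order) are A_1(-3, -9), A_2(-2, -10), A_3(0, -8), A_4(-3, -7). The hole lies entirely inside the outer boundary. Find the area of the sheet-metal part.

Outer boundary:
Σ = (80) + (138) + (-23) + (-5) + (-30) = 160
Area = |Σ|/2 = 80.
Hole:
Apply Gauss's area formula: 2A = Σ (x_i·y_{i+1} − x_{i+1}·y_i), indices taken mod 4.
A_1→A_2: (-3)(-10) − (-2)(-9) = 12
A_2→A_3: (-2)(-8) − (0)(-10) = 16
A_3→A_4: (0)(-7) − (-3)(-8) = -24
A_4→A_1: (-3)(-9) − (-3)(-7) = 6
Σ = 10
Area = |Σ|/2 = 5.
Net area = 80 − 5 = 75.

75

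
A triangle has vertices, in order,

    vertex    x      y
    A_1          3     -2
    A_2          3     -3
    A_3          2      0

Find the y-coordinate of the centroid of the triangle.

Apply the shoelace formula. First the cross-terms c_i = x_i·y_{i+1} − x_{i+1}·y_i:
  -3, 6, -4  ⇒  2A = -1, A = -0.5.
Then Σ (y_i + y_{i+1})·c_i = 5, so ȳ = 5 / (6·(-0.5)) = -5/3.

-5/3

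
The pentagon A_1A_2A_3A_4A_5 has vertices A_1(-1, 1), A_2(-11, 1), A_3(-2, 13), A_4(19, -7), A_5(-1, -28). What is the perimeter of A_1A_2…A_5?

|A_1A_2| = √((-10)² + (0)²) = √100 = 10
|A_2A_3| = √((9)² + (12)²) = √225 = 15
|A_3A_4| = √((21)² + (-20)²) = √841 = 29
|A_4A_5| = √((-20)² + (-21)²) = √841 = 29
|A_5A_1| = √((0)² + (29)²) = √841 = 29
Perimeter = 10 + 15 + 29 + 29 + 29 = 112.

112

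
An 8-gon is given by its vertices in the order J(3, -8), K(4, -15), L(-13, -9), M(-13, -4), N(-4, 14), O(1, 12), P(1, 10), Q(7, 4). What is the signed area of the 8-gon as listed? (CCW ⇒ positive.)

-352.5

Cross-terms: -13, -231, -65, -198, -62, -2, -66, -68  ⇒  Σ = -705
Signed area = Σ/2 = -352.5 (negative ⇒ clockwise traversal).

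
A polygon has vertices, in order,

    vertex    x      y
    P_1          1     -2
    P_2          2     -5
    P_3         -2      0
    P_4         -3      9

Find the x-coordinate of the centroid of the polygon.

-0.96875

Apply the surveyor's formula. First the cross-terms c_i = x_i·y_{i+1} − x_{i+1}·y_i:
  -1, -10, -18, -3  ⇒  2A = -32, A = -16.
Then Σ (x_i + x_{i+1})·c_i = 93, so x̄ = 93 / (6·(-16)) = -0.96875.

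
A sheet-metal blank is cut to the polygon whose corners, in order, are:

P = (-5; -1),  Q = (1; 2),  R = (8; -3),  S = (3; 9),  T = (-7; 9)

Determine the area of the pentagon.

Apply the surveyor's formula: 2A = Σ (x_i·y_{i+1} − x_{i+1}·y_i), indices taken mod 5.
Σ = (-9) + (-19) + (81) + (90) + (52) = 195
Area = |Σ|/2 = 97.5.

97.5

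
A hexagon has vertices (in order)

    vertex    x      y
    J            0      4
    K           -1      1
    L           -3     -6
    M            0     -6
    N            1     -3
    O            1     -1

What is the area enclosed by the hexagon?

Σ = (4) + (9) + (18) + (6) + (2) + (4) = 43
Area = |Σ|/2 = 21.5.

21.5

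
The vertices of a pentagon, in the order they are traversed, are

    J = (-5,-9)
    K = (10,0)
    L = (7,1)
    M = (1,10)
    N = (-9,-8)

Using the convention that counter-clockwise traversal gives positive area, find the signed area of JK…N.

Apply Gauss's area formula: 2A = Σ (x_i·y_{i+1} − x_{i+1}·y_i), indices taken mod 5.
J→K: (-5)(0) − (10)(-9) = 90
K→L: (10)(1) − (7)(0) = 10
L→M: (7)(10) − (1)(1) = 69
M→N: (1)(-8) − (-9)(10) = 82
N→J: (-9)(-9) − (-5)(-8) = 41
Σ = 292
Signed area = Σ/2 = 146 (positive ⇒ counter-clockwise traversal).

146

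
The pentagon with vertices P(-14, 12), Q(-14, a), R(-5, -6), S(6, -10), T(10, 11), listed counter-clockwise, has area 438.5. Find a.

Write out the shoelace sum; only the two edges meeting at Q involve a:
2·Area = [((-14)·a − (-14)·12) + ((-14)·(-6) − (-5)·a)] + 526
       = -9·a + 778 = 877
⇒ a = -11.

-11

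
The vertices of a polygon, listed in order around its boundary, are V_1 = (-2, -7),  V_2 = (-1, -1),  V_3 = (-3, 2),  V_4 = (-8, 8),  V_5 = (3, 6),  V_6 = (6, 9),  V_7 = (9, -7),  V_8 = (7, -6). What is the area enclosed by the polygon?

Σ = (-5) + (-5) + (-8) + (-72) + (-9) + (-123) + (-5) + (-61) = -288
Area = |Σ|/2 = 144.

144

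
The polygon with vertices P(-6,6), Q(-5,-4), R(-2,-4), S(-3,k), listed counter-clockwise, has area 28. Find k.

5

Write out the shoelace sum; only the two edges meeting at S involve k:
2·Area = [((-2)·k − (-3)·(-4)) + ((-3)·6 − (-6)·k)] + 66
       = 4·k + 36 = 56
⇒ k = 5.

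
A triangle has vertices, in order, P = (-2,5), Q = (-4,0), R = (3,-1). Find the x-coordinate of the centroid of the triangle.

Apply Gauss's area formula. First the cross-terms c_i = x_i·y_{i+1} − x_{i+1}·y_i:
  20, 4, 13  ⇒  2A = 37, A = 18.5.
Then Σ (x_i + x_{i+1})·c_i = -111, so x̄ = -111 / (6·18.5) = -1.

-1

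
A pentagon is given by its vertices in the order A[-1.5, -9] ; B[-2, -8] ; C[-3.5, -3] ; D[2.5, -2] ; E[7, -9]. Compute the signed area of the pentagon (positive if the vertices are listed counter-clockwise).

-49.25

Apply the surveyor's formula: 2A = Σ (x_i·y_{i+1} − x_{i+1}·y_i), indices taken mod 5.
Σ = (-6) + (-22) + (14.5) + (-8.5) + (-76.5) = -98.5
Signed area = Σ/2 = -49.25 (negative ⇒ clockwise traversal).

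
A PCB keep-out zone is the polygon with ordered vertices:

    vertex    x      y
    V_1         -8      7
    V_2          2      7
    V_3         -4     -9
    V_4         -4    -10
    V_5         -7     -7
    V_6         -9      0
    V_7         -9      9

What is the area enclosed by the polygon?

Apply the shoelace (surveyor's) formula: 2A = Σ (x_i·y_{i+1} − x_{i+1}·y_i), indices taken mod 7.
V_1→V_2: (-8)(7) − (2)(7) = -70
V_2→V_3: (2)(-9) − (-4)(7) = 10
V_3→V_4: (-4)(-10) − (-4)(-9) = 4
V_4→V_5: (-4)(-7) − (-7)(-10) = -42
V_5→V_6: (-7)(0) − (-9)(-7) = -63
V_6→V_7: (-9)(9) − (-9)(0) = -81
V_7→V_1: (-9)(7) − (-8)(9) = 9
Σ = -233
Area = |Σ|/2 = 116.5.

116.5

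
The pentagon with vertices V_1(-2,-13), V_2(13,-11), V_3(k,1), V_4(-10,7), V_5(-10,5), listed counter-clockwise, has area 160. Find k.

-3

The doubled signed area Σ (x_i y_{i+1} − x_{i+1} y_i) is linear in k.
With k=0 it equals 374; the coefficient of k is 18 (from the two edges through V_3).
So 18·k + 374 = 2·160 = 320 ⇒ k = -3.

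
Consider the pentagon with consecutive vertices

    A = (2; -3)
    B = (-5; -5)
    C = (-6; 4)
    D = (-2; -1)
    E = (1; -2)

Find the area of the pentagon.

27.5

Σ = (-25) + (-50) + (14) + (5) + (1) = -55
Area = |Σ|/2 = 27.5.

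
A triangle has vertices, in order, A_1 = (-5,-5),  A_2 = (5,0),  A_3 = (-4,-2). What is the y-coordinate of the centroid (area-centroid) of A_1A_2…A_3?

-7/3

Apply the shoelace (surveyor's) formula. First the cross-terms c_i = x_i·y_{i+1} − x_{i+1}·y_i:
  25, -10, 10  ⇒  2A = 25, A = 12.5.
Then Σ (y_i + y_{i+1})·c_i = -175, so ȳ = -175 / (6·12.5) = -7/3.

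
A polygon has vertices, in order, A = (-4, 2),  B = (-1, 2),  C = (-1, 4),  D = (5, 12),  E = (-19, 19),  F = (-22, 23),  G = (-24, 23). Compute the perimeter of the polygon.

76

|AB| = √((3)² + (0)²) = √9 = 3
|BC| = √((0)² + (2)²) = √4 = 2
|CD| = √((6)² + (8)²) = √100 = 10
|DE| = √((-24)² + (7)²) = √625 = 25
|EF| = √((-3)² + (4)²) = √25 = 5
|FG| = √((-2)² + (0)²) = √4 = 2
|GA| = √((20)² + (-21)²) = √841 = 29
Perimeter = 3 + 2 + 10 + 25 + 5 + 2 + 29 = 76.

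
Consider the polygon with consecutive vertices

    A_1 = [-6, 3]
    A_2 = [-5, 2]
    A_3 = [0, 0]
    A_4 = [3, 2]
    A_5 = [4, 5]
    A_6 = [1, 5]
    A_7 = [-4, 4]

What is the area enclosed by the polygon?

30.5

A_1→A_2: (-6)(2) − (-5)(3) = 3
A_2→A_3: (-5)(0) − (0)(2) = 0
A_3→A_4: (0)(2) − (3)(0) = 0
A_4→A_5: (3)(5) − (4)(2) = 7
A_5→A_6: (4)(5) − (1)(5) = 15
A_6→A_7: (1)(4) − (-4)(5) = 24
A_7→A_1: (-4)(3) − (-6)(4) = 12
Σ = 61
Area = |Σ|/2 = 30.5.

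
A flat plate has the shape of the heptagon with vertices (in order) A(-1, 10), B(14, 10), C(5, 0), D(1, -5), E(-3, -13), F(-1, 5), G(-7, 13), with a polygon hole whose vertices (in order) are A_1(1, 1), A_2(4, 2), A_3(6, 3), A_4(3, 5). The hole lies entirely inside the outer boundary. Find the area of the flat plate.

Outer boundary:
Apply Gauss's area formula: 2A = Σ (x_i·y_{i+1} − x_{i+1}·y_i), indices taken mod 7.
Σ = (-150) + (-50) + (-25) + (-28) + (-28) + (22) + (-57) = -316
Area = |Σ|/2 = 158.
Hole:
Apply the shoelace (surveyor's) formula: 2A = Σ (x_i·y_{i+1} − x_{i+1}·y_i), indices taken mod 4.
Σ = (-2) + (0) + (21) + (-2) = 17
Area = |Σ|/2 = 8.5.
Net area = 158 − 8.5 = 149.5.

149.5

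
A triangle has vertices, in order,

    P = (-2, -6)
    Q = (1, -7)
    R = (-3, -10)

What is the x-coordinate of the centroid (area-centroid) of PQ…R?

Apply Gauss's area formula. First the cross-terms c_i = x_i·y_{i+1} − x_{i+1}·y_i:
  20, -31, -2  ⇒  2A = -13, A = -6.5.
Then Σ (x_i + x_{i+1})·c_i = 52, so x̄ = 52 / (6·(-6.5)) = -4/3.

-4/3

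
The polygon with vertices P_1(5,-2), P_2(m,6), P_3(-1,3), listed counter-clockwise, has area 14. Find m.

Write out the shoelace sum; only the two edges meeting at P_2 involve m:
2·Area = [(5·6 − m·(-2)) + (m·3 − (-1)·6)] + -13
       = 5·m + 23 = 28
⇒ m = 1.

1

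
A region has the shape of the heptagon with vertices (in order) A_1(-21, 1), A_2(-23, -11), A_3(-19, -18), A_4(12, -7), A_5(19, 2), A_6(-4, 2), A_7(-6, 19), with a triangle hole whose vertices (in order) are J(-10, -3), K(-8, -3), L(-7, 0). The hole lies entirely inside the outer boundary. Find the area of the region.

Outer boundary:
Apply the surveyor's formula: 2A = Σ (x_i·y_{i+1} − x_{i+1}·y_i), indices taken mod 7.
Cross-terms: 254, 205, 349, 157, 46, -64, 393  ⇒  Σ = 1340
Area = |Σ|/2 = 670.
Hole:
Apply the shoelace formula: 2A = Σ (x_i·y_{i+1} − x_{i+1}·y_i), indices taken mod 3.
Cross-terms: 6, -21, 21  ⇒  Σ = 6
Area = |Σ|/2 = 3.
Net area = 670 − 3 = 667.

667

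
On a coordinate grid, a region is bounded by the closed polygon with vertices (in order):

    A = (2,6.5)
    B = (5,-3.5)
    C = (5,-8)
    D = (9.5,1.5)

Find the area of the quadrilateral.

40.125

Apply Gauss's area formula: 2A = Σ (x_i·y_{i+1} − x_{i+1}·y_i), indices taken mod 4.
A→B: (2)(-3.5) − (5)(6.5) = -39.5
B→C: (5)(-8) − (5)(-3.5) = -22.5
C→D: (5)(1.5) − (9.5)(-8) = 83.5
D→A: (9.5)(6.5) − (2)(1.5) = 58.75
Σ = 80.25
Area = |Σ|/2 = 40.125.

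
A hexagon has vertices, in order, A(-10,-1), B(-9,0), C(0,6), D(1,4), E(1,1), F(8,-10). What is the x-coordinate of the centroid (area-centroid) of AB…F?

Apply Gauss's area formula. First the cross-terms c_i = x_i·y_{i+1} − x_{i+1}·y_i:
  -9, -54, -6, -3, -18, -108  ⇒  2A = -198, A = -99.
Then Σ (x_i + x_{i+1})·c_i = 699, so x̄ = 699 / (6·(-99)) = -233/198.

-233/198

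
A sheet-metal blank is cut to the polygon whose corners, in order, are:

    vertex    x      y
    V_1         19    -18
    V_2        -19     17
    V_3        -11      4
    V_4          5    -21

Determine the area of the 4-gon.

306

Apply the surveyor's formula: 2A = Σ (x_i·y_{i+1} − x_{i+1}·y_i), indices taken mod 4.
Σ = (-19) + (111) + (211) + (309) = 612
Area = |Σ|/2 = 306.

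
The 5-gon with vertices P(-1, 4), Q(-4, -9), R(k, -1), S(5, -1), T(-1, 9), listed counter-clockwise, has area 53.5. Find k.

3

Write out the shoelace sum; only the two edges meeting at R involve k:
2·Area = [((-4)·(-1) − k·(-9)) + (k·(-1) − 5·(-1))] + 74
       = 8·k + 83 = 107
⇒ k = 3.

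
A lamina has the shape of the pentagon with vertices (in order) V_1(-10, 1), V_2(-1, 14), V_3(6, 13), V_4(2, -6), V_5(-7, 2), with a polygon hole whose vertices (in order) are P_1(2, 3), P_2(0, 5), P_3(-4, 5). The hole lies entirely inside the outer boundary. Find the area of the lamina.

Outer boundary:
V_1→V_2: (-10)(14) − (-1)(1) = -139
V_2→V_3: (-1)(13) − (6)(14) = -97
V_3→V_4: (6)(-6) − (2)(13) = -62
V_4→V_5: (2)(2) − (-7)(-6) = -38
V_5→V_1: (-7)(1) − (-10)(2) = 13
Σ = -323
Area = |Σ|/2 = 161.5.
Hole:
Apply the shoelace (surveyor's) formula: 2A = Σ (x_i·y_{i+1} − x_{i+1}·y_i), indices taken mod 3.
Σ = (10) + (20) + (-22) = 8
Area = |Σ|/2 = 4.
Net area = 161.5 − 4 = 157.5.

157.5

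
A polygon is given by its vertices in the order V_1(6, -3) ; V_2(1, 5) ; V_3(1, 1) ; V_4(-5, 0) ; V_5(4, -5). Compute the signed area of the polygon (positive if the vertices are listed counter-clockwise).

38.5

Apply the shoelace (surveyor's) formula: 2A = Σ (x_i·y_{i+1} − x_{i+1}·y_i), indices taken mod 5.
Cross-terms: 33, -4, 5, 25, 18  ⇒  Σ = 77
Signed area = Σ/2 = 38.5 (positive ⇒ counter-clockwise traversal).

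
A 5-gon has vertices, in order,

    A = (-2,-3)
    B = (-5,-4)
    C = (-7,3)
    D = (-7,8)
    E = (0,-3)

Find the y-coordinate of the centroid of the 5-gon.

76/105

Apply the shoelace formula. First the cross-terms c_i = x_i·y_{i+1} − x_{i+1}·y_i:
  -7, -43, -35, 21, -6  ⇒  2A = -70, A = -35.
Then Σ (y_i + y_{i+1})·c_i = -152, so ȳ = -152 / (6·(-35)) = 76/105.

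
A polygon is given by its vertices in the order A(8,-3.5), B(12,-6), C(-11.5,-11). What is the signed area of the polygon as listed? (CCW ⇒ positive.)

-39.375

A→B: (8)(-6) − (12)(-3.5) = -6
B→C: (12)(-11) − (-11.5)(-6) = -201
C→A: (-11.5)(-3.5) − (8)(-11) = 128.25
Σ = -78.75
Signed area = Σ/2 = -39.375 (negative ⇒ clockwise traversal).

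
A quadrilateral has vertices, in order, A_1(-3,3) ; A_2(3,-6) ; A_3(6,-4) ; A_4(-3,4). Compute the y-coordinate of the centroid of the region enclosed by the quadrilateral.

Apply the shoelace formula. First the cross-terms c_i = x_i·y_{i+1} − x_{i+1}·y_i:
  9, 24, 12, 3  ⇒  2A = 48, A = 24.
Then Σ (y_i + y_{i+1})·c_i = -246, so ȳ = -246 / (6·24) = -41/24.

-41/24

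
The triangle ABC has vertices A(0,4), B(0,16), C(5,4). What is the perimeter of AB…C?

|AB| = √((0)² + (12)²) = √144 = 12
|BC| = √((5)² + (-12)²) = √169 = 13
|CA| = √((-5)² + (0)²) = √25 = 5
Perimeter = 12 + 13 + 5 = 30.

30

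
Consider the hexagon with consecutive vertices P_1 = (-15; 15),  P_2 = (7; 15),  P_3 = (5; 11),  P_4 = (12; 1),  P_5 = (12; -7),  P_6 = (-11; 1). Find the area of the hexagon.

Apply the shoelace (surveyor's) formula: 2A = Σ (x_i·y_{i+1} − x_{i+1}·y_i), indices taken mod 6.
P_1→P_2: (-15)(15) − (7)(15) = -330
P_2→P_3: (7)(11) − (5)(15) = 2
P_3→P_4: (5)(1) − (12)(11) = -127
P_4→P_5: (12)(-7) − (12)(1) = -96
P_5→P_6: (12)(1) − (-11)(-7) = -65
P_6→P_1: (-11)(15) − (-15)(1) = -150
Σ = -766
Area = |Σ|/2 = 383.

383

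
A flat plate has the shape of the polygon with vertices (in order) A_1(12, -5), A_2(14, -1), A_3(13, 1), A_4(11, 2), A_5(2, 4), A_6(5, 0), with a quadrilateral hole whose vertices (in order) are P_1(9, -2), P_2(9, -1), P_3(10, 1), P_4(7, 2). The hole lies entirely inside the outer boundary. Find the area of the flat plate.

43

Outer boundary:
Σ = (58) + (27) + (15) + (40) + (-20) + (-25) = 95
Area = |Σ|/2 = 47.5.
Hole:
Apply the surveyor's formula: 2A = Σ (x_i·y_{i+1} − x_{i+1}·y_i), indices taken mod 4.
Σ = (9) + (19) + (13) + (-32) = 9
Area = |Σ|/2 = 4.5.
Net area = 47.5 − 4.5 = 43.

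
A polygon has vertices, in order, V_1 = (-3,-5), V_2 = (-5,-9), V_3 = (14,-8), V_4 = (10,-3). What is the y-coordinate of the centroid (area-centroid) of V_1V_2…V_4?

-932/147

Apply the surveyor's formula. First the cross-terms c_i = x_i·y_{i+1} − x_{i+1}·y_i:
  2, 166, 38, -59  ⇒  2A = 147, A = 73.5.
Then Σ (y_i + y_{i+1})·c_i = -2796, so ȳ = -2796 / (6·73.5) = -932/147.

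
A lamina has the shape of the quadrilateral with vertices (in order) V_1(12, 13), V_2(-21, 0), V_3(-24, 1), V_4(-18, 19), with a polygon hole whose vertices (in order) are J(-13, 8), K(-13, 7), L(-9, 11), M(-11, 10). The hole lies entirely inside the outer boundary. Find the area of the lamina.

Outer boundary:
Apply the shoelace (surveyor's) formula: 2A = Σ (x_i·y_{i+1} − x_{i+1}·y_i), indices taken mod 4.
Cross-terms: 273, -21, -438, -462  ⇒  Σ = -648
Area = |Σ|/2 = 324.
Hole:
Apply the shoelace formula: 2A = Σ (x_i·y_{i+1} − x_{i+1}·y_i), indices taken mod 4.
J→K: (-13)(7) − (-13)(8) = 13
K→L: (-13)(11) − (-9)(7) = -80
L→M: (-9)(10) − (-11)(11) = 31
M→J: (-11)(8) − (-13)(10) = 42
Σ = 6
Area = |Σ|/2 = 3.
Net area = 324 − 3 = 321.

321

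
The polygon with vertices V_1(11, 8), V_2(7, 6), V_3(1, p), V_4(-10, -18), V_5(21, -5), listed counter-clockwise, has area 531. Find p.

The doubled signed area Σ (x_i y_{i+1} − x_{i+1} y_i) is linear in p.
With p=0 it equals 637; the coefficient of p is 17 (from the two edges through V_3).
So 17·p + 637 = 2·531 = 1062 ⇒ p = 25.

25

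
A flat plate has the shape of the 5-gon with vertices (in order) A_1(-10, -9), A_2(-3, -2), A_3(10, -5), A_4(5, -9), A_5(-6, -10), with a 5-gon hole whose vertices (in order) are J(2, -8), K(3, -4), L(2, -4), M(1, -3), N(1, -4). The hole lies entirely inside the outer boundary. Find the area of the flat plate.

89

Outer boundary:
Apply Gauss's area formula: 2A = Σ (x_i·y_{i+1} − x_{i+1}·y_i), indices taken mod 5.
Cross-terms: -7, 35, -65, -104, -46  ⇒  Σ = -187
Area = |Σ|/2 = 93.5.
Hole:
J→K: (2)(-4) − (3)(-8) = 16
K→L: (3)(-4) − (2)(-4) = -4
L→M: (2)(-3) − (1)(-4) = -2
M→N: (1)(-4) − (1)(-3) = -1
N→J: (1)(-8) − (2)(-4) = 0
Σ = 9
Area = |Σ|/2 = 4.5.
Net area = 93.5 − 4.5 = 89.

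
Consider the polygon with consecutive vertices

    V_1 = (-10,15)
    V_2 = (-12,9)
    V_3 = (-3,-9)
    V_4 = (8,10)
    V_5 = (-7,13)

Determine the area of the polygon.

233

Apply the surveyor's formula: 2A = Σ (x_i·y_{i+1} − x_{i+1}·y_i), indices taken mod 5.
Σ = (90) + (135) + (42) + (174) + (25) = 466
Area = |Σ|/2 = 233.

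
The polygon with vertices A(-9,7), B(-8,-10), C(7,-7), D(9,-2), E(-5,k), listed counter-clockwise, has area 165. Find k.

The doubled signed area Σ (x_i y_{i+1} − x_{i+1} y_i) is linear in k.
With k=0 it equals 276; the coefficient of k is 18 (from the two edges through E).
So 18·k + 276 = 2·165 = 330 ⇒ k = 3.

3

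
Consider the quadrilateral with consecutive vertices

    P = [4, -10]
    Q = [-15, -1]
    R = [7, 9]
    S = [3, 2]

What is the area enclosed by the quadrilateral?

Apply the shoelace (surveyor's) formula: 2A = Σ (x_i·y_{i+1} − x_{i+1}·y_i), indices taken mod 4.
P→Q: (4)(-1) − (-15)(-10) = -154
Q→R: (-15)(9) − (7)(-1) = -128
R→S: (7)(2) − (3)(9) = -13
S→P: (3)(-10) − (4)(2) = -38
Σ = -333
Area = |Σ|/2 = 166.5.

166.5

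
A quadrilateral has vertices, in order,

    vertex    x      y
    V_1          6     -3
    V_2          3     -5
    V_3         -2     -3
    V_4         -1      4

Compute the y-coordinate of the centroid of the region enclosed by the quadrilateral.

-4/3

Apply Gauss's area formula. First the cross-terms c_i = x_i·y_{i+1} − x_{i+1}·y_i:
  -21, -19, -11, -21  ⇒  2A = -72, A = -36.
Then Σ (y_i + y_{i+1})·c_i = 288, so ȳ = 288 / (6·(-36)) = -4/3.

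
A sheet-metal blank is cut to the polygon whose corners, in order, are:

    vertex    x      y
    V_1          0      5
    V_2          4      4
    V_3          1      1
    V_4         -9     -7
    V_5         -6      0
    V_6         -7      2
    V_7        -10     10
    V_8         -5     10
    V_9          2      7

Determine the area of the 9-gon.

Apply the surveyor's formula: 2A = Σ (x_i·y_{i+1} − x_{i+1}·y_i), indices taken mod 9.
Σ = (-20) + (0) + (2) + (-42) + (-12) + (-50) + (-50) + (-55) + (10) = -217
Area = |Σ|/2 = 108.5.

108.5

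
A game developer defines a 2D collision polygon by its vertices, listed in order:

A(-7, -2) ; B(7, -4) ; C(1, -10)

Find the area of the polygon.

48

Apply the surveyor's formula: 2A = Σ (x_i·y_{i+1} − x_{i+1}·y_i), indices taken mod 3.
Σ = (42) + (-66) + (-72) = -96
Area = |Σ|/2 = 48.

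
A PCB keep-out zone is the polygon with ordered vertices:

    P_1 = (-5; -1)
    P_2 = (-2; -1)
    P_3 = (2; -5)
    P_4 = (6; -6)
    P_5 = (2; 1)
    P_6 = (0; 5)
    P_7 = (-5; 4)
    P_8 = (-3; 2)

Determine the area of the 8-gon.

50.5

Σ = (3) + (12) + (18) + (18) + (10) + (25) + (2) + (13) = 101
Area = |Σ|/2 = 50.5.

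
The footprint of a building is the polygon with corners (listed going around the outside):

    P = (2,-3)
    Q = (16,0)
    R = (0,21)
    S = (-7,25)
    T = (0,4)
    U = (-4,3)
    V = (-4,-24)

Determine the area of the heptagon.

343.5

Apply the shoelace formula: 2A = Σ (x_i·y_{i+1} − x_{i+1}·y_i), indices taken mod 7.
P→Q: (2)(0) − (16)(-3) = 48
Q→R: (16)(21) − (0)(0) = 336
R→S: (0)(25) − (-7)(21) = 147
S→T: (-7)(4) − (0)(25) = -28
T→U: (0)(3) − (-4)(4) = 16
U→V: (-4)(-24) − (-4)(3) = 108
V→P: (-4)(-3) − (2)(-24) = 60
Σ = 687
Area = |Σ|/2 = 343.5.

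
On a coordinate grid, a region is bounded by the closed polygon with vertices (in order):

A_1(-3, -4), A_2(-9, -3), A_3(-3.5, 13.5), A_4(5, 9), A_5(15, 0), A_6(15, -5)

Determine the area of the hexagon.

Σ = (-27) + (-132) + (-99) + (-135) + (-75) + (-75) = -543
Area = |Σ|/2 = 271.5.

271.5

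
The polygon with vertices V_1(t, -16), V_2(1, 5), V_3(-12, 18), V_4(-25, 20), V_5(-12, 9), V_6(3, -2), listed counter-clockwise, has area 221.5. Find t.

25

Write out the shoelace sum; only the two edges meeting at V_1 involve t:
2·Area = [(3·(-16) − t·(-2)) + (t·5 − 1·(-16))] + 300
       = 7·t + 268 = 443
⇒ t = 25.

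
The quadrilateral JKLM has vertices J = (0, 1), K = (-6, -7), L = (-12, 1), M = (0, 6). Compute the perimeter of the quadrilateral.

38

|JK| = √((-6)² + (-8)²) = √100 = 10
|KL| = √((-6)² + (8)²) = √100 = 10
|LM| = √((12)² + (5)²) = √169 = 13
|MJ| = √((0)² + (-5)²) = √25 = 5
Perimeter = 10 + 10 + 13 + 5 = 38.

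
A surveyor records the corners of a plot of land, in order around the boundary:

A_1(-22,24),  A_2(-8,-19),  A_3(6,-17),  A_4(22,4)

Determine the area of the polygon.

Apply Gauss's area formula: 2A = Σ (x_i·y_{i+1} − x_{i+1}·y_i), indices taken mod 4.
Σ = (610) + (250) + (398) + (616) = 1874
Area = |Σ|/2 = 937.

937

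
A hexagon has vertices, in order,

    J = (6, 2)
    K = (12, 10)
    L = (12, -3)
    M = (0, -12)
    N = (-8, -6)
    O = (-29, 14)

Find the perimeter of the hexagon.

|JK| = √((6)² + (8)²) = √100 = 10
|KL| = √((0)² + (-13)²) = √169 = 13
|LM| = √((-12)² + (-9)²) = √225 = 15
|MN| = √((-8)² + (6)²) = √100 = 10
|NO| = √((-21)² + (20)²) = √841 = 29
|OJ| = √((35)² + (-12)²) = √1369 = 37
Perimeter = 10 + 13 + 15 + 10 + 29 + 37 = 114.

114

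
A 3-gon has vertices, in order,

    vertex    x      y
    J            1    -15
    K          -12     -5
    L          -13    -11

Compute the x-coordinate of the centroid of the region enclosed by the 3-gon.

-8

Apply the surveyor's formula. First the cross-terms c_i = x_i·y_{i+1} − x_{i+1}·y_i:
  -185, 67, 206  ⇒  2A = 88, A = 44.
Then Σ (x_i + x_{i+1})·c_i = -2112, so x̄ = -2112 / (6·44) = -8.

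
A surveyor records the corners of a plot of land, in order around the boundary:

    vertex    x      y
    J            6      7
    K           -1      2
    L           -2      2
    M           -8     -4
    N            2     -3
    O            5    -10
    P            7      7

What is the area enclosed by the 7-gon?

92

Apply the shoelace (surveyor's) formula: 2A = Σ (x_i·y_{i+1} − x_{i+1}·y_i), indices taken mod 7.
J→K: (6)(2) − (-1)(7) = 19
K→L: (-1)(2) − (-2)(2) = 2
L→M: (-2)(-4) − (-8)(2) = 24
M→N: (-8)(-3) − (2)(-4) = 32
N→O: (2)(-10) − (5)(-3) = -5
O→P: (5)(7) − (7)(-10) = 105
P→J: (7)(7) − (6)(7) = 7
Σ = 184
Area = |Σ|/2 = 92.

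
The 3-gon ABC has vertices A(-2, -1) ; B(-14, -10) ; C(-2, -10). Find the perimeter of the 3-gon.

36

|AB| = √((-12)² + (-9)²) = √225 = 15
|BC| = √((12)² + (0)²) = √144 = 12
|CA| = √((0)² + (9)²) = √81 = 9
Perimeter = 15 + 12 + 9 = 36.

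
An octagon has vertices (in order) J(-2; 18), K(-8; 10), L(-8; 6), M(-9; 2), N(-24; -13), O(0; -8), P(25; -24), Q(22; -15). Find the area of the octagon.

Σ = (124) + (32) + (38) + (165) + (192) + (200) + (153) + (366) = 1270
Area = |Σ|/2 = 635.

635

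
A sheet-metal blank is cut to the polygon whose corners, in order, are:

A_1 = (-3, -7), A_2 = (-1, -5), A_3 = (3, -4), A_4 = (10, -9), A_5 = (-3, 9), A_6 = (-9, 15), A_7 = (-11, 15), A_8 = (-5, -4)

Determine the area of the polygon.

Σ = (8) + (19) + (13) + (63) + (36) + (30) + (119) + (23) = 311
Area = |Σ|/2 = 155.5.

155.5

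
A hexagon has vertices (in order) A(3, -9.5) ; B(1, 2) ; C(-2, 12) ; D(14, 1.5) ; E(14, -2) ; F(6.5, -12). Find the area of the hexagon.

184.625

Apply the shoelace (surveyor's) formula: 2A = Σ (x_i·y_{i+1} − x_{i+1}·y_i), indices taken mod 6.
Σ = (15.5) + (16) + (-171) + (-49) + (-155) + (-25.75) = -369.25
Area = |Σ|/2 = 184.625.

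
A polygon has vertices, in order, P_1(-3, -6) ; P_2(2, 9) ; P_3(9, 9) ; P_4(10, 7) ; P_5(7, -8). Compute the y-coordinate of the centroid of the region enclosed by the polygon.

0.62

Apply the shoelace (surveyor's) formula. First the cross-terms c_i = x_i·y_{i+1} − x_{i+1}·y_i:
  -15, -63, -27, -129, -66  ⇒  2A = -300, A = -150.
Then Σ (y_i + y_{i+1})·c_i = -558, so ȳ = -558 / (6·(-150)) = 0.62.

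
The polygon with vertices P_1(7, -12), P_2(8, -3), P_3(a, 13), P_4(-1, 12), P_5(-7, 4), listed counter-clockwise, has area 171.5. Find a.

1

Write out the shoelace sum; only the two edges meeting at P_3 involve a:
2·Area = [(8·13 − a·(-3)) + (a·12 − (-1)·13)] + 211
       = 15·a + 328 = 343
⇒ a = 1.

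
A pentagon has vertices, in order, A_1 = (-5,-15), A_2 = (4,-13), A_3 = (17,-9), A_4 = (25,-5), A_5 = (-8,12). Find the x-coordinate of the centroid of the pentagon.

1172/267

Apply the surveyor's formula. First the cross-terms c_i = x_i·y_{i+1} − x_{i+1}·y_i:
  125, 185, 140, 260, 180  ⇒  2A = 890, A = 445.
Then Σ (x_i + x_{i+1})·c_i = 11720, so x̄ = 11720 / (6·445) = 1172/267.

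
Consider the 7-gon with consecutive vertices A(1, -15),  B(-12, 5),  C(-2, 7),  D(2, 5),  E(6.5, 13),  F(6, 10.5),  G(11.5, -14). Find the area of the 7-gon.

326.25

Apply the surveyor's formula: 2A = Σ (x_i·y_{i+1} − x_{i+1}·y_i), indices taken mod 7.
Σ = (-175) + (-74) + (-24) + (-6.5) + (-9.75) + (-204.75) + (-158.5) = -652.5
Area = |Σ|/2 = 326.25.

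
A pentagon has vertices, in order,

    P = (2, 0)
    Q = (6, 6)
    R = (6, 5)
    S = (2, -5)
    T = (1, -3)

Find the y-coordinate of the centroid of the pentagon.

Apply Gauss's area formula. First the cross-terms c_i = x_i·y_{i+1} − x_{i+1}·y_i:
  12, -6, -40, -1, 6  ⇒  2A = -29, A = -14.5.
Then Σ (y_i + y_{i+1})·c_i = -4, so ȳ = -4 / (6·(-14.5)) = 4/87.

4/87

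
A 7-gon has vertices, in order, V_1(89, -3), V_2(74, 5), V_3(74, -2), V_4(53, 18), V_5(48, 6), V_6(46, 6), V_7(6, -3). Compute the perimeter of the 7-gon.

|V_1V_2| = √((-15)² + (8)²) = √289 = 17
|V_2V_3| = √((0)² + (-7)²) = √49 = 7
|V_3V_4| = √((-21)² + (20)²) = √841 = 29
|V_4V_5| = √((-5)² + (-12)²) = √169 = 13
|V_5V_6| = √((-2)² + (0)²) = √4 = 2
|V_6V_7| = √((-40)² + (-9)²) = √1681 = 41
|V_7V_1| = √((83)² + (0)²) = √6889 = 83
Perimeter = 17 + 7 + 29 + 13 + 2 + 41 + 83 = 192.

192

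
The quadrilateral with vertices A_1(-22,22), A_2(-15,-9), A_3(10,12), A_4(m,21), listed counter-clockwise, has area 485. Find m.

The doubled signed area Σ (x_i y_{i+1} − x_{i+1} y_i) is linear in m.
With m=0 it equals 1110; the coefficient of m is 10 (from the two edges through A_4).
So 10·m + 1110 = 2·485 = 970 ⇒ m = -14.

-14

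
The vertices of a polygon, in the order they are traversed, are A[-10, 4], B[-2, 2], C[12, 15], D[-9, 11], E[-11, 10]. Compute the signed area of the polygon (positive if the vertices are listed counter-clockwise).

144

Cross-terms: -12, -54, 267, 31, 56  ⇒  Σ = 288
Signed area = Σ/2 = 144 (positive ⇒ counter-clockwise traversal).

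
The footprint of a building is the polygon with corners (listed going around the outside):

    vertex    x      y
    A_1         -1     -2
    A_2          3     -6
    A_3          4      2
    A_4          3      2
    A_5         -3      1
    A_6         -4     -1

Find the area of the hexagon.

33.5

A_1→A_2: (-1)(-6) − (3)(-2) = 12
A_2→A_3: (3)(2) − (4)(-6) = 30
A_3→A_4: (4)(2) − (3)(2) = 2
A_4→A_5: (3)(1) − (-3)(2) = 9
A_5→A_6: (-3)(-1) − (-4)(1) = 7
A_6→A_1: (-4)(-2) − (-1)(-1) = 7
Σ = 67
Area = |Σ|/2 = 33.5.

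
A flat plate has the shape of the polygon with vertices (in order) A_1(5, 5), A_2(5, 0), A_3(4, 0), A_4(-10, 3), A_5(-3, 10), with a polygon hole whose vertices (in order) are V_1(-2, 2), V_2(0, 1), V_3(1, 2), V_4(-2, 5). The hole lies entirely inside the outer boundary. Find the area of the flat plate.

Outer boundary:
A_1→A_2: (5)(0) − (5)(5) = -25
A_2→A_3: (5)(0) − (4)(0) = 0
A_3→A_4: (4)(3) − (-10)(0) = 12
A_4→A_5: (-10)(10) − (-3)(3) = -91
A_5→A_1: (-3)(5) − (5)(10) = -65
Σ = -169
Area = |Σ|/2 = 84.5.
Hole:
V_1→V_2: (-2)(1) − (0)(2) = -2
V_2→V_3: (0)(2) − (1)(1) = -1
V_3→V_4: (1)(5) − (-2)(2) = 9
V_4→V_1: (-2)(2) − (-2)(5) = 6
Σ = 12
Area = |Σ|/2 = 6.
Net area = 84.5 − 6 = 78.5.

78.5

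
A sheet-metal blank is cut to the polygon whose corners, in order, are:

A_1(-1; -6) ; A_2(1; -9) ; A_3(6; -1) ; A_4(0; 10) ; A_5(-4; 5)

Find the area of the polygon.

Σ = (15) + (53) + (60) + (40) + (29) = 197
Area = |Σ|/2 = 98.5.

98.5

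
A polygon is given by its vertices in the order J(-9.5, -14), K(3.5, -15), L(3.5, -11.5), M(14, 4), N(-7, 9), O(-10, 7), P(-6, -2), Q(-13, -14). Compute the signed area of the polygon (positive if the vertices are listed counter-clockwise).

J→K: (-9.5)(-15) − (3.5)(-14) = 191.5
K→L: (3.5)(-11.5) − (3.5)(-15) = 12.25
L→M: (3.5)(4) − (14)(-11.5) = 175
M→N: (14)(9) − (-7)(4) = 154
N→O: (-7)(7) − (-10)(9) = 41
O→P: (-10)(-2) − (-6)(7) = 62
P→Q: (-6)(-14) − (-13)(-2) = 58
Q→J: (-13)(-14) − (-9.5)(-14) = 49
Σ = 742.75
Signed area = Σ/2 = 371.375 (positive ⇒ counter-clockwise traversal).

371.375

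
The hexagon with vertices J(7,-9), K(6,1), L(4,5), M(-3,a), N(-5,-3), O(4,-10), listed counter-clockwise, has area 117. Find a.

The doubled signed area Σ (x_i y_{i+1} − x_{i+1} y_i) is linear in a.
With a=0 it equals 207; the coefficient of a is 9 (from the two edges through M).
So 9·a + 207 = 2·117 = 234 ⇒ a = 3.

3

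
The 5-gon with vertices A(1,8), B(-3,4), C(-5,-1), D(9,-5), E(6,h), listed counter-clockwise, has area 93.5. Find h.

3

The doubled signed area Σ (x_i y_{i+1} − x_{i+1} y_i) is linear in h.
With h=0 it equals 163; the coefficient of h is 8 (from the two edges through E).
So 8·h + 163 = 2·93.5 = 187 ⇒ h = 3.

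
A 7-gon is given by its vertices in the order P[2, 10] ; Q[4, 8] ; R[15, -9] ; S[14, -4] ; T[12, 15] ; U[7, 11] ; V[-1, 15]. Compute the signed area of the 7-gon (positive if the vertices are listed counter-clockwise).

Σ = (-24) + (-156) + (66) + (258) + (27) + (116) + (-40) = 247
Signed area = Σ/2 = 123.5 (positive ⇒ counter-clockwise traversal).

123.5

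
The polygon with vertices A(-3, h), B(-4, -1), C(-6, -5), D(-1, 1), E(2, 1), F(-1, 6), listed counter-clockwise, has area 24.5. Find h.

Write out the shoelace sum; only the two edges meeting at A involve h:
2·Area = [((-1)·h − (-3)·6) + ((-3)·(-1) − (-4)·h)] + 13
       = 3·h + 34 = 49
⇒ h = 5.

5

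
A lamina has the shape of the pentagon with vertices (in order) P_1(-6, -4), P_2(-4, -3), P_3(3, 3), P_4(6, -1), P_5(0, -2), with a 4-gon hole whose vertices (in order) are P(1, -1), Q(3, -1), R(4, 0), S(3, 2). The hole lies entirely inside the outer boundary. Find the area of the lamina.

Outer boundary:
Apply the shoelace (surveyor's) formula: 2A = Σ (x_i·y_{i+1} − x_{i+1}·y_i), indices taken mod 5.
Σ = (2) + (-3) + (-21) + (-12) + (-12) = -46
Area = |Σ|/2 = 23.
Hole:
Σ = (2) + (4) + (8) + (-5) = 9
Area = |Σ|/2 = 4.5.
Net area = 23 − 4.5 = 18.5.

18.5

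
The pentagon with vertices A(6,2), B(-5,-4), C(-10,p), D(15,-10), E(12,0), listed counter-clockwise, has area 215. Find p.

-12

The doubled signed area Σ (x_i y_{i+1} − x_{i+1} y_i) is linear in p.
With p=0 it equals 190; the coefficient of p is -20 (from the two edges through C).
So -20·p + 190 = 2·215 = 430 ⇒ p = -12.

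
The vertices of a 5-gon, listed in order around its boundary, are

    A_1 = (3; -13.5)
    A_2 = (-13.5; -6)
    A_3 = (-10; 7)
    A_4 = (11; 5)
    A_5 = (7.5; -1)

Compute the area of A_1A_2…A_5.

314.25

Σ = (-200.25) + (-154.5) + (-127) + (-48.5) + (-98.25) = -628.5
Area = |Σ|/2 = 314.25.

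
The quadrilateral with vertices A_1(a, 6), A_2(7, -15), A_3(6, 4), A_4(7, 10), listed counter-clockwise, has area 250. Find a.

The doubled signed area Σ (x_i y_{i+1} − x_{i+1} y_i) is linear in a.
With a=0 it equals 150; the coefficient of a is -25 (from the two edges through A_1).
So -25·a + 150 = 2·250 = 500 ⇒ a = -14.

-14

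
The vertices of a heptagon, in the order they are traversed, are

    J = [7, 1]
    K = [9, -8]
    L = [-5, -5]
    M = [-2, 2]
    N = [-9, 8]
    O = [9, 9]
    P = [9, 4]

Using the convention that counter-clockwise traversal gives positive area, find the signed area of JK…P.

Apply the shoelace formula: 2A = Σ (x_i·y_{i+1} − x_{i+1}·y_i), indices taken mod 7.
Σ = (-65) + (-85) + (-20) + (2) + (-153) + (-45) + (-19) = -385
Signed area = Σ/2 = -192.5 (negative ⇒ clockwise traversal).

-192.5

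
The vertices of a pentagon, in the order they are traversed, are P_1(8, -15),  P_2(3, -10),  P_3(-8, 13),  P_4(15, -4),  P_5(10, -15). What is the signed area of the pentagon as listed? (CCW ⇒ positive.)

-227

Apply the shoelace (surveyor's) formula: 2A = Σ (x_i·y_{i+1} − x_{i+1}·y_i), indices taken mod 5.
Σ = (-35) + (-41) + (-163) + (-185) + (-30) = -454
Signed area = Σ/2 = -227 (negative ⇒ clockwise traversal).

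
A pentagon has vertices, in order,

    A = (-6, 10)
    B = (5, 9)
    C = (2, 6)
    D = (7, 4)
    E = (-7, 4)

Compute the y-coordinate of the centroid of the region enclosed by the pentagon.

Apply the shoelace formula. First the cross-terms c_i = x_i·y_{i+1} − x_{i+1}·y_i:
  -104, 12, -34, 56, -46  ⇒  2A = -116, A = -58.
Then Σ (y_i + y_{i+1})·c_i = -2332, so ȳ = -2332 / (6·(-58)) = 583/87.

583/87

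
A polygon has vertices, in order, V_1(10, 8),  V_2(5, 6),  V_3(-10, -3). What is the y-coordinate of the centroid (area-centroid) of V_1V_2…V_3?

Apply the shoelace (surveyor's) formula. First the cross-terms c_i = x_i·y_{i+1} − x_{i+1}·y_i:
  20, 45, -50  ⇒  2A = 15, A = 7.5.
Then Σ (y_i + y_{i+1})·c_i = 165, so ȳ = 165 / (6·7.5) = 11/3.

11/3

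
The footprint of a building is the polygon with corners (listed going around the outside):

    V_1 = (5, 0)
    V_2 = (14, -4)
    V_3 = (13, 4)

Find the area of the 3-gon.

Cross-terms: -20, 108, -20  ⇒  Σ = 68
Area = |Σ|/2 = 34.

34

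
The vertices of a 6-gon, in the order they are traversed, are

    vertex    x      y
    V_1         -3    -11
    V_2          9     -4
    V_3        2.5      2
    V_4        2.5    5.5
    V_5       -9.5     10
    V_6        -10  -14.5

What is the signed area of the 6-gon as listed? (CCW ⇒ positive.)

264.625

Σ = (111) + (28) + (8.75) + (77.25) + (237.75) + (66.5) = 529.25
Signed area = Σ/2 = 264.625 (positive ⇒ counter-clockwise traversal).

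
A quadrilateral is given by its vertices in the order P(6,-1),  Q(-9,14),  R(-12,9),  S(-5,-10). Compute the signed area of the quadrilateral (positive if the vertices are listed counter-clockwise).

196

Cross-terms: 75, 87, 165, 65  ⇒  Σ = 392
Signed area = Σ/2 = 196 (positive ⇒ counter-clockwise traversal).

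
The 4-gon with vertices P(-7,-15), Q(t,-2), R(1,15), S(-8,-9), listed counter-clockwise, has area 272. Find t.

Write out the shoelace sum; only the two edges meeting at Q involve t:
2·Area = [((-7)·(-2) − t·(-15)) + (t·15 − 1·(-2))] + 168
       = 30·t + 184 = 544
⇒ t = 12.

12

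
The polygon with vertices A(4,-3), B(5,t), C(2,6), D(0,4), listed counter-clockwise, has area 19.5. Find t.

The doubled signed area Σ (x_i y_{i+1} − x_{i+1} y_i) is linear in t.
With t=0 it equals 37; the coefficient of t is 2 (from the two edges through B).
So 2·t + 37 = 2·19.5 = 39 ⇒ t = 1.

1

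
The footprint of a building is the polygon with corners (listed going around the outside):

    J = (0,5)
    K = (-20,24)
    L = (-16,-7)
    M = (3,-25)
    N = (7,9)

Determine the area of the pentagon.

Apply the shoelace formula: 2A = Σ (x_i·y_{i+1} − x_{i+1}·y_i), indices taken mod 5.
J→K: (0)(24) − (-20)(5) = 100
K→L: (-20)(-7) − (-16)(24) = 524
L→M: (-16)(-25) − (3)(-7) = 421
M→N: (3)(9) − (7)(-25) = 202
N→J: (7)(5) − (0)(9) = 35
Σ = 1282
Area = |Σ|/2 = 641.

641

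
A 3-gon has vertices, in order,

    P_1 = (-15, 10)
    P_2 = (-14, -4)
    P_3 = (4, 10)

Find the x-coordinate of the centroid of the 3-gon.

Apply Gauss's area formula. First the cross-terms c_i = x_i·y_{i+1} − x_{i+1}·y_i:
  200, -124, 190  ⇒  2A = 266, A = 133.
Then Σ (x_i + x_{i+1})·c_i = -6650, so x̄ = -6650 / (6·133) = -25/3.

-25/3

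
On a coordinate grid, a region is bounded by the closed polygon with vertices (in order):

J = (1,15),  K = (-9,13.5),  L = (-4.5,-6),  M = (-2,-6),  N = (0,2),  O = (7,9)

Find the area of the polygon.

Apply the surveyor's formula: 2A = Σ (x_i·y_{i+1} − x_{i+1}·y_i), indices taken mod 6.
Σ = (148.5) + (114.75) + (15) + (-4) + (-14) + (96) = 356.25
Area = |Σ|/2 = 178.125.

178.125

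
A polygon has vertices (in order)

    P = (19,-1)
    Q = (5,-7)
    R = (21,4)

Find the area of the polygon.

29

Apply the shoelace formula: 2A = Σ (x_i·y_{i+1} − x_{i+1}·y_i), indices taken mod 3.
Σ = (-128) + (167) + (-97) = -58
Area = |Σ|/2 = 29.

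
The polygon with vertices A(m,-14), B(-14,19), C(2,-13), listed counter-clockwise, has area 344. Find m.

Write out the shoelace sum; only the two edges meeting at A involve m:
2·Area = [(2·(-14) − m·(-13)) + (m·19 − (-14)·(-14))] + 144
       = 32·m + -80 = 688
⇒ m = 24.

24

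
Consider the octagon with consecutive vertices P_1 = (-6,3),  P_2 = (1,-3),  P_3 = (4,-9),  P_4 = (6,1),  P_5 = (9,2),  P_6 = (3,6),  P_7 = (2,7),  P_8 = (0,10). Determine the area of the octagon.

Cross-terms: 15, 3, 58, 3, 48, 9, 20, 60  ⇒  Σ = 216
Area = |Σ|/2 = 108.

108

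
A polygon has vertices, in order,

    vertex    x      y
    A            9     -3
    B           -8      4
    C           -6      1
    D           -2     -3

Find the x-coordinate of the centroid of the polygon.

Apply the surveyor's formula. First the cross-terms c_i = x_i·y_{i+1} − x_{i+1}·y_i:
  12, 16, 20, 33  ⇒  2A = 81, A = 40.5.
Then Σ (x_i + x_{i+1})·c_i = -141, so x̄ = -141 / (6·40.5) = -47/81.

-47/81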